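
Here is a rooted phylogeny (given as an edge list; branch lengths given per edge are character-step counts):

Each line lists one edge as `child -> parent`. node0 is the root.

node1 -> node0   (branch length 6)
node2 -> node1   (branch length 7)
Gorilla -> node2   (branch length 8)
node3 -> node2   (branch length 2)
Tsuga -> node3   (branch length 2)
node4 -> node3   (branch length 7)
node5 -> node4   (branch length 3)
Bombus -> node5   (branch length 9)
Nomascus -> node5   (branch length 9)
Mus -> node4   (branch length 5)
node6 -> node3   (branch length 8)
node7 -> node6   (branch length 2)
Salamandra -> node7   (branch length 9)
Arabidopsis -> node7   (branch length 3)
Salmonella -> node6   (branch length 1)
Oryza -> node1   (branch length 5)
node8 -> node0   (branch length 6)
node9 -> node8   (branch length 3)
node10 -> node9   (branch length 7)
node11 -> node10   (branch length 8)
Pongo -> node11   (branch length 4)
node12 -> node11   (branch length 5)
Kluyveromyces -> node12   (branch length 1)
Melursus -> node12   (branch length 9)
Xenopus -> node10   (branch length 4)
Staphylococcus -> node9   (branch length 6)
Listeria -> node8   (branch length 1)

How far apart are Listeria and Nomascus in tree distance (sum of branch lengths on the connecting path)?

41

The path runs Listeria → … → MRCA → … → Nomascus; the MRCA is the root of the tree.
Branch lengths along that path: 1 + 6 + 6 + 7 + 2 + 7 + 3 + 9 = 41.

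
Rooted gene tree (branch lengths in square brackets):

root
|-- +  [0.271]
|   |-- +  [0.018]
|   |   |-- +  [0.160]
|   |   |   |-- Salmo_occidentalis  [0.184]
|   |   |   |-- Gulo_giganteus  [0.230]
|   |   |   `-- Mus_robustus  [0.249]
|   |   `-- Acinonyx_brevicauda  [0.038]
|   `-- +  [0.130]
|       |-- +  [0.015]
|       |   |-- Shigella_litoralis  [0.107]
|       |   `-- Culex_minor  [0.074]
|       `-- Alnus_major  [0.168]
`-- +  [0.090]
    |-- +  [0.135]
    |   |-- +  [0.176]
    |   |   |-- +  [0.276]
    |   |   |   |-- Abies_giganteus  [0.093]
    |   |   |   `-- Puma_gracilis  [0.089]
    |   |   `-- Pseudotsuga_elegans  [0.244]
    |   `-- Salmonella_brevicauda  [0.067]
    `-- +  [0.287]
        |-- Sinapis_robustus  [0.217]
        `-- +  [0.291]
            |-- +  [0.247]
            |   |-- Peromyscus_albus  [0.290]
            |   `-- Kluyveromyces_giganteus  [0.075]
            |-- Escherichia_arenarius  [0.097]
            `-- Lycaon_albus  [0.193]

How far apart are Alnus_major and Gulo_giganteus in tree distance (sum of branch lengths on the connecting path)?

The path runs Alnus_major → … → MRCA → … → Gulo_giganteus; the MRCA is the node subtending (((Salmo_occidentalis,Gulo_giganteus,Mus_robustus),Acinonyx_brevicauda),((Shigella_litoralis,Culex_minor),Alnus_major)).
Branch lengths along that path: 0.168 + 0.130 + 0.018 + 0.160 + 0.230 = 0.706.

0.706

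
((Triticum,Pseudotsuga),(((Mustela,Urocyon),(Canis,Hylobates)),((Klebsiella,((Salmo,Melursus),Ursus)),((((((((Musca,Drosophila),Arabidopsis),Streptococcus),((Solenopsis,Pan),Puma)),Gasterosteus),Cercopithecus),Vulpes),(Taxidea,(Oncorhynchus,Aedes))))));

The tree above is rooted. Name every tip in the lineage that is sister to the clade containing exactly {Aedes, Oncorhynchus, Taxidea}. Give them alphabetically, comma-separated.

Arabidopsis, Cercopithecus, Drosophila, Gasterosteus, Musca, Pan, Puma, Solenopsis, Streptococcus, Vulpes

The clade containing exactly {Aedes, Oncorhynchus, Taxidea} attaches to the tree at the node subtending ((((((((Musca,Drosophila),Arabidopsis),Streptococcus),((Solenopsis,Pan),Puma)),Gasterosteus),Cercopithecus),Vulpes),(Taxidea,(Oncorhynchus,Aedes))).
The other lineage descending from that same node — the sister group — is (((((((Musca,Drosophila),Arabidopsis),Streptococcus),((Solenopsis,Pan),Puma)),Gasterosteus),Cercopithecus),Vulpes); its 10 tips in alphabetical order are the answer.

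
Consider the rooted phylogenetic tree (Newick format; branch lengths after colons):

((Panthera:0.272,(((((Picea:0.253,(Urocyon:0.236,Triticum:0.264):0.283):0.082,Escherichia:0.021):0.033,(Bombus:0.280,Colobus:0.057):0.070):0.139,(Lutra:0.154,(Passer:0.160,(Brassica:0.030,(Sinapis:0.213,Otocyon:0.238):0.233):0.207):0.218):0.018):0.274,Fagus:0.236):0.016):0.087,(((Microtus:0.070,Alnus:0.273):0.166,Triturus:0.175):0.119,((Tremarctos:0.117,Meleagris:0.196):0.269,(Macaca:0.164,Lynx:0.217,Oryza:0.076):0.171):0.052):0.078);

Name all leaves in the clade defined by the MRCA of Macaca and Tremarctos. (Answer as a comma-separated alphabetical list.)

Lynx, Macaca, Meleagris, Oryza, Tremarctos

Tracing Macaca: it sits inside (Macaca,Lynx,Oryza).
Tracing Tremarctos: it sits inside (Tremarctos,Meleagris).
The smallest clade enclosing both is ((Tremarctos,Meleagris),(Macaca,Lynx,Oryza)); the answer is its 5 terminal taxa in alphabetical order.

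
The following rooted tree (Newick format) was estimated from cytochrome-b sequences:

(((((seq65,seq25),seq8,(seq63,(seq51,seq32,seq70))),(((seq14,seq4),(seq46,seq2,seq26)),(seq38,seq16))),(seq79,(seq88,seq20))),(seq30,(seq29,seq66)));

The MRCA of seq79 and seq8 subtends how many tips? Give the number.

The MRCA of seq79 and seq8 is the node subtending ((((seq65,seq25),seq8,(seq63,(seq51,seq32,seq70))),(((seq14,seq4),(seq46,seq2,seq26)),(seq38,seq16))),(seq79,(seq88,seq20))).
That clade contains 17 terminal taxa: seq14, seq16, seq2, seq20, seq25, seq26, seq32, seq38, seq4, seq46, seq51, seq63, seq65, seq70, seq79, seq8, seq88.

17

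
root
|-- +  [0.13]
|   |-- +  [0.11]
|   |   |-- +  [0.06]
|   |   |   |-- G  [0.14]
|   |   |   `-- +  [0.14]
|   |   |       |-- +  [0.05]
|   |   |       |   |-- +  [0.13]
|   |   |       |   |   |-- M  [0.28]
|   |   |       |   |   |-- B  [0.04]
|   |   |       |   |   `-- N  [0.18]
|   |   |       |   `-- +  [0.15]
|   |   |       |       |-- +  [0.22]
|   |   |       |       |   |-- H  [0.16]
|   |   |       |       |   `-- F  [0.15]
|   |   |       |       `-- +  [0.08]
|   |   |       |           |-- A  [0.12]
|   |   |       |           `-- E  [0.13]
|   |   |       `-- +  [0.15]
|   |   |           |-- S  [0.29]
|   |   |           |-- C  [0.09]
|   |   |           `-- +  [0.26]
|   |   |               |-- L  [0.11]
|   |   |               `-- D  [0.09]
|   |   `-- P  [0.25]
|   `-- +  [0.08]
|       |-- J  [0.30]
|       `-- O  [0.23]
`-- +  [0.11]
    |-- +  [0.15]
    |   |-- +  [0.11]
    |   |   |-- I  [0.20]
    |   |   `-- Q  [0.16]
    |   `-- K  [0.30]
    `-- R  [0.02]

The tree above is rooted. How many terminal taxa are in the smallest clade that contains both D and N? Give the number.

11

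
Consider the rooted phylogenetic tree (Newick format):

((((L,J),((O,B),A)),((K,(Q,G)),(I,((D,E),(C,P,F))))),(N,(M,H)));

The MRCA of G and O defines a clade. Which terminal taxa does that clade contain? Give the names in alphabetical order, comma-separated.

A, B, C, D, E, F, G, I, J, K, L, O, P, Q

Tracing G: it sits inside (Q,G).
Tracing O: it sits inside (O,B).
The smallest clade enclosing both is (((L,J),((O,B),A)),((K,(Q,G)),(I,((D,E),(C,P,F))))); the answer is its 14 terminal taxa in alphabetical order.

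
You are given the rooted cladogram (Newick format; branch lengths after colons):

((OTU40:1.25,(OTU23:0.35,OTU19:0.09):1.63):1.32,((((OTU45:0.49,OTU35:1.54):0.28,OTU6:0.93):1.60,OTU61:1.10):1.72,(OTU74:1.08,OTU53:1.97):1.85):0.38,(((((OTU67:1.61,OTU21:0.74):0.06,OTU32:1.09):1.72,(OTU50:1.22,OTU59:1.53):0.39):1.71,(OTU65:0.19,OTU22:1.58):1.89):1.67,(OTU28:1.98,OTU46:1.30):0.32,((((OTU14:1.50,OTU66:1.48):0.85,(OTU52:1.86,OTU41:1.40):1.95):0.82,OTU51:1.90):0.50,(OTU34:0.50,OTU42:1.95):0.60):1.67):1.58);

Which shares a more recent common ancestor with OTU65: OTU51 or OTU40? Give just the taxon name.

OTU51

The MRCA of OTU65 and OTU51 subtends (((((OTU67,OTU21),OTU32),(OTU50,OTU59)),(OTU65,OTU22)),(OTU28,OTU46),((((OTU14,OTU66),(OTU52,OTU41)),OTU51),(OTU34,OTU42))) (16 taxa).
The MRCA of OTU65 and OTU40 is the root, subtending the entire tree (25 taxa).
The first is nested inside the second, so OTU65 shares a more recent common ancestor with OTU51.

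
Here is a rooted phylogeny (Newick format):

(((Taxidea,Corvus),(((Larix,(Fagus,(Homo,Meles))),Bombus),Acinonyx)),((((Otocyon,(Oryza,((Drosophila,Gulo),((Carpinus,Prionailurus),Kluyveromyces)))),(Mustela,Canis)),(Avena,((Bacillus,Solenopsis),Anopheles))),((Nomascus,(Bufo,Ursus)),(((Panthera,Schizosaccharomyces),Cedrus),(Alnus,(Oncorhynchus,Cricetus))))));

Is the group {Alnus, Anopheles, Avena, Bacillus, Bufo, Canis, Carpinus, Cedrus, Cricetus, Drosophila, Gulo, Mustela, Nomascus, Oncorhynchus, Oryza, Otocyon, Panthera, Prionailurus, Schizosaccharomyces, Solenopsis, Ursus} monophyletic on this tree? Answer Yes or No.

The MRCA of the listed taxa subtends ((((Otocyon,(Oryza,((Drosophila,Gulo),((Carpinus,Prionailurus),Kluyveromyces)))),(Mustela,Canis)),(Avena,((Bacillus,Solenopsis),Anopheles))),((Nomascus,(Bufo,Ursus)),(((Panthera,Schizosaccharomyces),Cedrus),(Alnus,(Oncorhynchus,Cricetus))))).
That clade also contains Kluyveromyces, which is not in the proposed group, so the group is not monophyletic.

No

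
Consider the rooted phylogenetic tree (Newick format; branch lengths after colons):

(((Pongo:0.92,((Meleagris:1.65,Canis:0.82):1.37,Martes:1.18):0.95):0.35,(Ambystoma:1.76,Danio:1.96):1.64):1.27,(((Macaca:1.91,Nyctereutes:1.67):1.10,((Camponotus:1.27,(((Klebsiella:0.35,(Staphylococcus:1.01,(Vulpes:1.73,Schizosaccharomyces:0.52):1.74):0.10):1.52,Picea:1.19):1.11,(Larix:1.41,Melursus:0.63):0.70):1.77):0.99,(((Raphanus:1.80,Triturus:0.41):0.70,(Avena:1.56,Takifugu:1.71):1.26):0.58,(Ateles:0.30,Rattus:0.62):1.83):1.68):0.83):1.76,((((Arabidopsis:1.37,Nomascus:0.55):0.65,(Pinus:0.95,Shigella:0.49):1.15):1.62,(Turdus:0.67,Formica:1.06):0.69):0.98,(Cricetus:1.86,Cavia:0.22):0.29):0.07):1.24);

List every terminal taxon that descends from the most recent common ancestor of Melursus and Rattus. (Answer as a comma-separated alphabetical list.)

Ateles, Avena, Camponotus, Klebsiella, Larix, Melursus, Picea, Raphanus, Rattus, Schizosaccharomyces, Staphylococcus, Takifugu, Triturus, Vulpes

Tracing Melursus: it sits inside (Larix,Melursus).
Tracing Rattus: it sits inside (Ateles,Rattus).
The smallest clade enclosing both is ((Camponotus,(((Klebsiella,(Staphylococcus,(Vulpes,Schizosaccharomyces))),Picea),(Larix,Melursus))),(((Raphanus,Triturus),(Avena,Takifugu)),(Ateles,Rattus))); the answer is its 14 terminal taxa in alphabetical order.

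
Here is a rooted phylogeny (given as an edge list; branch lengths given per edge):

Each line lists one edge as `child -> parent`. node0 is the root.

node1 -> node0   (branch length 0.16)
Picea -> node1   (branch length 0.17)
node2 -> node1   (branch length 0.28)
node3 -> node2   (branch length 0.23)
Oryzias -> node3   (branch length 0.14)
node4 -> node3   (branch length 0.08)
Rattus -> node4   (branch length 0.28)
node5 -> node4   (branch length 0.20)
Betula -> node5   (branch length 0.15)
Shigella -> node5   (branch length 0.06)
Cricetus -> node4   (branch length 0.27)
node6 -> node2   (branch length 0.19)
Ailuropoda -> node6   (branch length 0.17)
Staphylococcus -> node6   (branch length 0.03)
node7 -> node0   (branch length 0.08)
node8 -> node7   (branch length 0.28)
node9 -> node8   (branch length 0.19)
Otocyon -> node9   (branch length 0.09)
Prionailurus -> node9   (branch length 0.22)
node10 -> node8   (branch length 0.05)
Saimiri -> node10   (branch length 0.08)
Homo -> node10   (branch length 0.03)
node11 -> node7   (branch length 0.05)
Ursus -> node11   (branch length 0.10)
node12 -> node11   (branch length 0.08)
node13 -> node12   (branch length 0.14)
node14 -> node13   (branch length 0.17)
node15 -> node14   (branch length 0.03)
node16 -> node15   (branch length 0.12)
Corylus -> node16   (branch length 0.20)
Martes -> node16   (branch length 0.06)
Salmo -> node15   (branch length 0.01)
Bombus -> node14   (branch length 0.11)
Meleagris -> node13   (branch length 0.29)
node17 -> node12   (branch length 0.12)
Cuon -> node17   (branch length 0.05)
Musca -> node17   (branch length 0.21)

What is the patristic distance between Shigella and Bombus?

1.64

The path runs Shigella → … → MRCA → … → Bombus; the MRCA is the root of the tree.
Branch lengths along that path: 0.06 + 0.20 + 0.08 + 0.23 + 0.28 + 0.16 + 0.08 + 0.05 + 0.08 + 0.14 + 0.17 + 0.11 = 1.64.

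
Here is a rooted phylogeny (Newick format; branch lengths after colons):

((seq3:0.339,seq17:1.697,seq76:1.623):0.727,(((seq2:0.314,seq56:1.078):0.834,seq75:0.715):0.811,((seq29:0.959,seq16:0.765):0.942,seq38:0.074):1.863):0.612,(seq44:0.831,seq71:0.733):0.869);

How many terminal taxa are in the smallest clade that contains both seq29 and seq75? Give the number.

6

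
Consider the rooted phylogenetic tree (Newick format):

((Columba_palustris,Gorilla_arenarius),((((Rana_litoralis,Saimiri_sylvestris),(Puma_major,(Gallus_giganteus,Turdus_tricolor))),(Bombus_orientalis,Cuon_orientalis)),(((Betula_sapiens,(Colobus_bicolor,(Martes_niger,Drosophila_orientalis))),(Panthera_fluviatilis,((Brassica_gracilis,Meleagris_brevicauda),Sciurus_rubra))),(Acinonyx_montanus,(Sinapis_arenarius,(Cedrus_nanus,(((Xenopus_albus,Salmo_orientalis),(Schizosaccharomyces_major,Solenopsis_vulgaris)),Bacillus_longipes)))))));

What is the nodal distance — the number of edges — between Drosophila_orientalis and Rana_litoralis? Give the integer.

10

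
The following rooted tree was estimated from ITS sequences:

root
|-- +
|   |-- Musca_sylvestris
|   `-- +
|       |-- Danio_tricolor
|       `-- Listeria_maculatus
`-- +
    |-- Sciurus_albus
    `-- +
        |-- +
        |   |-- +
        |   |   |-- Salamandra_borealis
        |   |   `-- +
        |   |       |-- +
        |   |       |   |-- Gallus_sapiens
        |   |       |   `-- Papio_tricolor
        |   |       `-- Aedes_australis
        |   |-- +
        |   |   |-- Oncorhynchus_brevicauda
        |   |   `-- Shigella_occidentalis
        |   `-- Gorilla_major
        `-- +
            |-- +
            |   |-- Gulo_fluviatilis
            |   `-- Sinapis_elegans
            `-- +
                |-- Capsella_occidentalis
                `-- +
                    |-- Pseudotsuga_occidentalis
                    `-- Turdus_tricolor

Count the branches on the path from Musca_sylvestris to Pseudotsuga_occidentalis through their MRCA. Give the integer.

8

The MRCA of Musca_sylvestris and Pseudotsuga_occidentalis is the root of the tree.
From Musca_sylvestris up to that node: 2 branches. From Pseudotsuga_occidentalis up to the same node: 6 branches. Total: 2 + 6 = 8.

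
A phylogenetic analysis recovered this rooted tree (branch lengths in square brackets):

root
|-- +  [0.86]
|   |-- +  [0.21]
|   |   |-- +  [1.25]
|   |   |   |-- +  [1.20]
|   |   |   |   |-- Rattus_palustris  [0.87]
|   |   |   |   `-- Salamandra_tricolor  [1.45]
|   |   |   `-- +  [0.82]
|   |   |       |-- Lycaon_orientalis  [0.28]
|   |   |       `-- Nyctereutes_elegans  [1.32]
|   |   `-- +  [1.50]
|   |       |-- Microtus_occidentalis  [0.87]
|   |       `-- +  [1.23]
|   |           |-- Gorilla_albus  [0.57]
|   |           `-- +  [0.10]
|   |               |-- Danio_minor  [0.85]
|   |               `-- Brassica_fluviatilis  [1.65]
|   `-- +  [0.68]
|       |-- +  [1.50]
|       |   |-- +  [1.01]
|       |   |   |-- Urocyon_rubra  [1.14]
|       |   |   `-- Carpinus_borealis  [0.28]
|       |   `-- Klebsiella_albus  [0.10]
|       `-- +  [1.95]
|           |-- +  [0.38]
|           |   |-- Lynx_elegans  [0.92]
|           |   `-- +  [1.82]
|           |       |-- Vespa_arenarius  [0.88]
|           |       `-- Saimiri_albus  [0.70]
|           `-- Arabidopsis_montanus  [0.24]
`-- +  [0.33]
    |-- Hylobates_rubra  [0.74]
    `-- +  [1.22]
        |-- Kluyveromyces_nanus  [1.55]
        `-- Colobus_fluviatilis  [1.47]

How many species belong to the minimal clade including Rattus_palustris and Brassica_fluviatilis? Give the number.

The MRCA of Rattus_palustris and Brassica_fluviatilis is the node subtending (((Rattus_palustris,Salamandra_tricolor),(Lycaon_orientalis,Nyctereutes_elegans)),(Microtus_occidentalis,(Gorilla_albus,(Danio_minor,Brassica_fluviatilis)))).
That clade contains 8 terminal taxa: Brassica_fluviatilis, Danio_minor, Gorilla_albus, Lycaon_orientalis, Microtus_occidentalis, Nyctereutes_elegans, Rattus_palustris, Salamandra_tricolor.

8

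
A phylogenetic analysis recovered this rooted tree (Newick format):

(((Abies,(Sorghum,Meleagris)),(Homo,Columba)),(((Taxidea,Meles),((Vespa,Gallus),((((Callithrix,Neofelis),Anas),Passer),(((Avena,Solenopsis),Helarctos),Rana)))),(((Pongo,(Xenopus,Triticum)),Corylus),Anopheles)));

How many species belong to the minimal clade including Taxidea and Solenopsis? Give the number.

The MRCA of Taxidea and Solenopsis is the node subtending ((Taxidea,Meles),((Vespa,Gallus),((((Callithrix,Neofelis),Anas),Passer),(((Avena,Solenopsis),Helarctos),Rana)))).
That clade contains 12 terminal taxa: Anas, Avena, Callithrix, Gallus, Helarctos, Meles, Neofelis, Passer, Rana, Solenopsis, Taxidea, Vespa.

12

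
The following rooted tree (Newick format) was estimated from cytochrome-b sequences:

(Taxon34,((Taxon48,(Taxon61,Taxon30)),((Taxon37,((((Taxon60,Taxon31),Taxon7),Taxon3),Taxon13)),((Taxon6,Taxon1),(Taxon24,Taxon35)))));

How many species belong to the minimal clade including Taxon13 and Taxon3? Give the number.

5

The MRCA of Taxon13 and Taxon3 is the node subtending ((((Taxon60,Taxon31),Taxon7),Taxon3),Taxon13).
That clade contains 5 terminal taxa: Taxon13, Taxon3, Taxon31, Taxon60, Taxon7.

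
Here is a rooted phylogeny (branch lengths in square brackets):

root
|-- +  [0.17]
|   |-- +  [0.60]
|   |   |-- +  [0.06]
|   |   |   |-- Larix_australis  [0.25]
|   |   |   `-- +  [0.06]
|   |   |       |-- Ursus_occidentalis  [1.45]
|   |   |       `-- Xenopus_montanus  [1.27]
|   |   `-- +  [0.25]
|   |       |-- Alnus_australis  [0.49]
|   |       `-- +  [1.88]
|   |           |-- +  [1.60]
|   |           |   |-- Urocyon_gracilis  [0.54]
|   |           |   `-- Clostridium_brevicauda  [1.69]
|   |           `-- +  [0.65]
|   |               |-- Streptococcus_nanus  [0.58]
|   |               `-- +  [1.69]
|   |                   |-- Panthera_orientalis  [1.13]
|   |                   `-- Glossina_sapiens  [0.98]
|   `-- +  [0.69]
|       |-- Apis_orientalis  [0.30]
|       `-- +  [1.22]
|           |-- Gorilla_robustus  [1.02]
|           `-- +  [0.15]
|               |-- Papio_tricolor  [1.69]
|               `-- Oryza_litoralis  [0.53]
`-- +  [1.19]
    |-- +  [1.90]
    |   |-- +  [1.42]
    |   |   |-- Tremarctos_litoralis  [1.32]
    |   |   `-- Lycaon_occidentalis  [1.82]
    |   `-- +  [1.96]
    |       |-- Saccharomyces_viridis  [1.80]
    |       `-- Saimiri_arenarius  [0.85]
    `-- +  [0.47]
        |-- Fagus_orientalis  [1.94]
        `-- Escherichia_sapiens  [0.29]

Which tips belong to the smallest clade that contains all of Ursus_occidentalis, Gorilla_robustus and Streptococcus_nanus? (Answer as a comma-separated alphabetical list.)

Tracing Ursus_occidentalis: it sits inside (Ursus_occidentalis,Xenopus_montanus).
Tracing Gorilla_robustus: it sits inside (Gorilla_robustus,(Papio_tricolor,Oryza_litoralis)).
Tracing Streptococcus_nanus: it sits inside (Streptococcus_nanus,(Panthera_orientalis,Glossina_sapiens)).
The smallest clade enclosing all 3 is (((Larix_australis,(Ursus_occidentalis,Xenopus_montanus)),(Alnus_australis,((Urocyon_gracilis,Clostridium_brevicauda),(Streptococcus_nanus,(Panthera_orientalis,Glossina_sapiens))))),(Apis_orientalis,(Gorilla_robustus,(Papio_tricolor,Oryza_litoralis)))); the answer is its 13 terminal taxa in alphabetical order.

Alnus_australis, Apis_orientalis, Clostridium_brevicauda, Glossina_sapiens, Gorilla_robustus, Larix_australis, Oryza_litoralis, Panthera_orientalis, Papio_tricolor, Streptococcus_nanus, Urocyon_gracilis, Ursus_occidentalis, Xenopus_montanus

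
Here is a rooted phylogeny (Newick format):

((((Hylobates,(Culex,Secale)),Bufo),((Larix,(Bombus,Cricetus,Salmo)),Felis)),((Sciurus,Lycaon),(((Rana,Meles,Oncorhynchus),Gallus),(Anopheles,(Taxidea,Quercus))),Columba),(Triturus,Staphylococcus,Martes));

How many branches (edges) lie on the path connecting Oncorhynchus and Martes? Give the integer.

7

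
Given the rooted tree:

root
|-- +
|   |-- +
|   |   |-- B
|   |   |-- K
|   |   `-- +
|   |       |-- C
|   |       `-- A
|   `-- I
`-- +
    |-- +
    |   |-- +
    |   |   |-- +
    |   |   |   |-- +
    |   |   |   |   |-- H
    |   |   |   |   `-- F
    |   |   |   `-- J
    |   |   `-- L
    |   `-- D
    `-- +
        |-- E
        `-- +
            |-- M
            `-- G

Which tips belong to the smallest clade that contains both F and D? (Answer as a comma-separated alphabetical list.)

Tracing F: it sits inside (H,F).
Tracing D: it sits inside ((((H,F),J),L),D).
The smallest clade enclosing both is ((((H,F),J),L),D); the answer is its 5 terminal taxa in alphabetical order.

D, F, H, J, L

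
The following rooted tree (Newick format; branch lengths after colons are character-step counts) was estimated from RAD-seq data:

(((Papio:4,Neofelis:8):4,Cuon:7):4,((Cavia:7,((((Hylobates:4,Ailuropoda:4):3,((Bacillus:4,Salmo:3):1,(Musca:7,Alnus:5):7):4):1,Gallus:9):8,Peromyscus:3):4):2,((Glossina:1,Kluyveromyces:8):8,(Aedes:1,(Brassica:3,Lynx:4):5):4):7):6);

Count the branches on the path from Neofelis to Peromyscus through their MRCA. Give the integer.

The MRCA of Neofelis and Peromyscus is the root of the tree.
From Neofelis up to that node: 3 branches. From Peromyscus up to the same node: 4 branches. Total: 3 + 4 = 7.

7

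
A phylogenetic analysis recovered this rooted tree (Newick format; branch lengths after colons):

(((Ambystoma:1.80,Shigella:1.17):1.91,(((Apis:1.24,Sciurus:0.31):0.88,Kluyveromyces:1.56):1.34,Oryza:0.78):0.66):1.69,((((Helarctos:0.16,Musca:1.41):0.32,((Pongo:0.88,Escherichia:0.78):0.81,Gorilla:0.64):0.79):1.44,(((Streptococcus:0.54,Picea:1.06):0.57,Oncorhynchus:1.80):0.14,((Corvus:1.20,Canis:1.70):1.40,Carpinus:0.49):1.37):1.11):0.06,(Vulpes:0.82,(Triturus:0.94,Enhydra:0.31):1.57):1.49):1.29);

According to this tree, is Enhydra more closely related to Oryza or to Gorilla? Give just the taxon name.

Gorilla

The MRCA of Enhydra and Gorilla subtends ((((Helarctos,Musca),((Pongo,Escherichia),Gorilla)),(((Streptococcus,Picea),Oncorhynchus),((Corvus,Canis),Carpinus))),(Vulpes,(Triturus,Enhydra))) (14 taxa).
The MRCA of Enhydra and Oryza is the root, subtending the entire tree (20 taxa).
The first is nested inside the second, so Enhydra shares a more recent common ancestor with Gorilla.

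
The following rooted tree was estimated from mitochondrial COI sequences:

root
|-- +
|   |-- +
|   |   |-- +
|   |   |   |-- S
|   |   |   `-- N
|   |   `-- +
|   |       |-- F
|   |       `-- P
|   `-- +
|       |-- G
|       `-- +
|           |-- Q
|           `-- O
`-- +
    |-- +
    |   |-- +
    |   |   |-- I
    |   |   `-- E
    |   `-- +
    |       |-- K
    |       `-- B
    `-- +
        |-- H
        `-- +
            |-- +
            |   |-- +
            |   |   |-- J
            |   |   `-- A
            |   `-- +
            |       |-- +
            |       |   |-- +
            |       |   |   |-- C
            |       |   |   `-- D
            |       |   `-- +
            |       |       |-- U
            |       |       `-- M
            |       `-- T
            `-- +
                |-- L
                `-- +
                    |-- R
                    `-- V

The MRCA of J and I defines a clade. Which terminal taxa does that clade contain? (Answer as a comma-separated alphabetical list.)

A, B, C, D, E, H, I, J, K, L, M, R, T, U, V

Tracing J: it sits inside (J,A).
Tracing I: it sits inside (I,E).
The smallest clade enclosing both is (((I,E),(K,B)),(H,(((J,A),(((C,D),(U,M)),T)),(L,(R,V))))); the answer is its 15 terminal taxa in alphabetical order.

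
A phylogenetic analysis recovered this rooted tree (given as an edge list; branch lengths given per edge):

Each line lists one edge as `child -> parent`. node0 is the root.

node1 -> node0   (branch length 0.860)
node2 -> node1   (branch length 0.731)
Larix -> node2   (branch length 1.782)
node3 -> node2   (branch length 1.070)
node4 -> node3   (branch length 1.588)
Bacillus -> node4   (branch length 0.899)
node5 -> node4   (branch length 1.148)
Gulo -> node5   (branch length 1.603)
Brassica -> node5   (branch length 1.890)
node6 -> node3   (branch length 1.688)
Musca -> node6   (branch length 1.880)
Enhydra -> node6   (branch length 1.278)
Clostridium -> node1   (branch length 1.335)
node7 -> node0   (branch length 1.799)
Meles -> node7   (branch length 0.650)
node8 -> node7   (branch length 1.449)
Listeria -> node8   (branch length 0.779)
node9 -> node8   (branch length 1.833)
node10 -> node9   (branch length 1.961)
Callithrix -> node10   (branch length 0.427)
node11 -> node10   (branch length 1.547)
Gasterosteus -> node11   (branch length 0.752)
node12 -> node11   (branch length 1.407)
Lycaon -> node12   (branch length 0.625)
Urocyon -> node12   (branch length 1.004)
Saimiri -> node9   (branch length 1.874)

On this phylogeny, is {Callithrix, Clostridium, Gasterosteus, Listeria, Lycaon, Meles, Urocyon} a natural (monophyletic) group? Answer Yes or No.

The MRCA of the listed taxa is the root, so the smallest clade containing them is the whole tree.
That clade also contains Bacillus, Brassica, Enhydra, Gulo, Larix, Musca, Saimiri, which are not in the proposed group, so the group is not monophyletic.

No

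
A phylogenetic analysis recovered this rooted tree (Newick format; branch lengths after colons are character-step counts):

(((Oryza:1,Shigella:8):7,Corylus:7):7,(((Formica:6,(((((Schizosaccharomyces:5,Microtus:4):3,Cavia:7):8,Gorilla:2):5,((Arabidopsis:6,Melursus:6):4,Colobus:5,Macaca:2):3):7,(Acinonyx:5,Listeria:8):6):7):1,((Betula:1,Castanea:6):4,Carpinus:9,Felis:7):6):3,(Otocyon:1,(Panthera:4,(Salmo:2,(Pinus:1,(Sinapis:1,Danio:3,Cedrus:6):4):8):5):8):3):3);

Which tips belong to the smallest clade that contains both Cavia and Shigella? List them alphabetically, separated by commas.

Tracing Cavia: it sits inside ((Schizosaccharomyces,Microtus),Cavia).
Tracing Shigella: it sits inside (Oryza,Shigella).
The smallest clade enclosing both is the whole tree (their MRCA is the root), so the answer is all 25 tips in alphabetical order.

Acinonyx, Arabidopsis, Betula, Carpinus, Castanea, Cavia, Cedrus, Colobus, Corylus, Danio, Felis, Formica, Gorilla, Listeria, Macaca, Melursus, Microtus, Oryza, Otocyon, Panthera, Pinus, Salmo, Schizosaccharomyces, Shigella, Sinapis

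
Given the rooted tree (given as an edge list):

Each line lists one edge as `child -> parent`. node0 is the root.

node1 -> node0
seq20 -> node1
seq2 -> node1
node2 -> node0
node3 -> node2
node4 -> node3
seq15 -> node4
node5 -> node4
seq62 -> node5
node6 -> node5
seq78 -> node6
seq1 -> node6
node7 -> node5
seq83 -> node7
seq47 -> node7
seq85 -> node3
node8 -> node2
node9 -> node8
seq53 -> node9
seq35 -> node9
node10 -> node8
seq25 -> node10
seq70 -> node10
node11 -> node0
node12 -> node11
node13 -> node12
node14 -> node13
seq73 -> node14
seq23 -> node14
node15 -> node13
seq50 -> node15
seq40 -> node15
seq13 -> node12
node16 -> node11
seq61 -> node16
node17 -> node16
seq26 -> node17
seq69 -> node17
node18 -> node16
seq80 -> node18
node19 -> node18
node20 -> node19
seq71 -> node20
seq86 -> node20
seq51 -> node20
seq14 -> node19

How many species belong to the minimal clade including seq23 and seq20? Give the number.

26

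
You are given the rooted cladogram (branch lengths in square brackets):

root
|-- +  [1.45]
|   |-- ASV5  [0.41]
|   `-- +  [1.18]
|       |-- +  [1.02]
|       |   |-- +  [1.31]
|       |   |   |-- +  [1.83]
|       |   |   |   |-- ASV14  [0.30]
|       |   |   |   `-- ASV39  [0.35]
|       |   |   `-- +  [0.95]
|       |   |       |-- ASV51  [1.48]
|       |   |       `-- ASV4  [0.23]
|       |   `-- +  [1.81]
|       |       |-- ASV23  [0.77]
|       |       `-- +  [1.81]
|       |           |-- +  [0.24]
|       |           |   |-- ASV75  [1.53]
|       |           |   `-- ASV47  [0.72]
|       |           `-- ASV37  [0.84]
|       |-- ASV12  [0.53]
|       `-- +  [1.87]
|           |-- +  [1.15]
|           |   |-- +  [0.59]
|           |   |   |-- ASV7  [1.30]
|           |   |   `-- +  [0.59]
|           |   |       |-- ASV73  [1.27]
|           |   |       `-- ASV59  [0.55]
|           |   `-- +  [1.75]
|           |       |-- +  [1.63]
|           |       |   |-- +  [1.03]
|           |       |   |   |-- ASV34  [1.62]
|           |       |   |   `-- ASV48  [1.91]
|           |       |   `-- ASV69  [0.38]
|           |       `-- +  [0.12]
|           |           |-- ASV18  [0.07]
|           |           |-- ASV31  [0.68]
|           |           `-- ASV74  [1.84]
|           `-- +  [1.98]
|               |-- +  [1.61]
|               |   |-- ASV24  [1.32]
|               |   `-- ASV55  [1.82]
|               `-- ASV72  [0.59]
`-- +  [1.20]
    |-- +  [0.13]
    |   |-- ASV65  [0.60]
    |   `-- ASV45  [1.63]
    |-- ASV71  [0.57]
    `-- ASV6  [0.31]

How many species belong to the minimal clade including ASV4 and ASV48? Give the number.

21

The MRCA of ASV4 and ASV48 is the node subtending ((((ASV14,ASV39),(ASV51,ASV4)),(ASV23,((ASV75,ASV47),ASV37))),ASV12,(((ASV7,(ASV73,ASV59)),(((ASV34,ASV48),ASV69),(ASV18,ASV31,ASV74))),((ASV24,ASV55),ASV72))).
That clade contains 21 terminal taxa: ASV12, ASV14, ASV18, ASV23, ASV24, ASV31, ASV34, ASV37, ASV39, ASV4, ASV47, ASV48, ASV51, ASV55, ASV59, ASV69, ASV7, ASV72, ASV73, ASV74, ASV75.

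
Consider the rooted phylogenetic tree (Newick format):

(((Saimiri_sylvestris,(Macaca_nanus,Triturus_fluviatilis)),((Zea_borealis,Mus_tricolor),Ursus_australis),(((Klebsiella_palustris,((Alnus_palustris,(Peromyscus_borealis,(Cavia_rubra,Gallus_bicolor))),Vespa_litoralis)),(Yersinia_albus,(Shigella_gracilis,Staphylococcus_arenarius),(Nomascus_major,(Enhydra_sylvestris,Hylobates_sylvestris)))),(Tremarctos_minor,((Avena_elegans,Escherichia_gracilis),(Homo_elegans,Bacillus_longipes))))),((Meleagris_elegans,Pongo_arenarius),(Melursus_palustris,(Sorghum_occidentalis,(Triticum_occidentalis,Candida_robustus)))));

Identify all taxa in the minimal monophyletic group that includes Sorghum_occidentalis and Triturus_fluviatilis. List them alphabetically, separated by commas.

Alnus_palustris, Avena_elegans, Bacillus_longipes, Candida_robustus, Cavia_rubra, Enhydra_sylvestris, Escherichia_gracilis, Gallus_bicolor, Homo_elegans, Hylobates_sylvestris, Klebsiella_palustris, Macaca_nanus, Meleagris_elegans, Melursus_palustris, Mus_tricolor, Nomascus_major, Peromyscus_borealis, Pongo_arenarius, Saimiri_sylvestris, Shigella_gracilis, Sorghum_occidentalis, Staphylococcus_arenarius, Tremarctos_minor, Triticum_occidentalis, Triturus_fluviatilis, Ursus_australis, Vespa_litoralis, Yersinia_albus, Zea_borealis

Tracing Sorghum_occidentalis: it sits inside (Sorghum_occidentalis,(Triticum_occidentalis,Candida_robustus)).
Tracing Triturus_fluviatilis: it sits inside (Macaca_nanus,Triturus_fluviatilis).
The smallest clade enclosing both is the whole tree (their MRCA is the root), so the answer is all 29 tips in alphabetical order.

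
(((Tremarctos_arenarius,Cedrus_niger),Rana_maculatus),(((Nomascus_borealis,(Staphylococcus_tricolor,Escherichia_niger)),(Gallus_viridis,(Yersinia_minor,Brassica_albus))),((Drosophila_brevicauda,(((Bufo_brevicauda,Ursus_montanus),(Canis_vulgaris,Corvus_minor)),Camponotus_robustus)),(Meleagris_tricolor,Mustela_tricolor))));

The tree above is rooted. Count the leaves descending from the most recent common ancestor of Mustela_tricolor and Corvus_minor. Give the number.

8

The MRCA of Mustela_tricolor and Corvus_minor is the node subtending ((Drosophila_brevicauda,(((Bufo_brevicauda,Ursus_montanus),(Canis_vulgaris,Corvus_minor)),Camponotus_robustus)),(Meleagris_tricolor,Mustela_tricolor)).
That clade contains 8 terminal taxa: Bufo_brevicauda, Camponotus_robustus, Canis_vulgaris, Corvus_minor, Drosophila_brevicauda, Meleagris_tricolor, Mustela_tricolor, Ursus_montanus.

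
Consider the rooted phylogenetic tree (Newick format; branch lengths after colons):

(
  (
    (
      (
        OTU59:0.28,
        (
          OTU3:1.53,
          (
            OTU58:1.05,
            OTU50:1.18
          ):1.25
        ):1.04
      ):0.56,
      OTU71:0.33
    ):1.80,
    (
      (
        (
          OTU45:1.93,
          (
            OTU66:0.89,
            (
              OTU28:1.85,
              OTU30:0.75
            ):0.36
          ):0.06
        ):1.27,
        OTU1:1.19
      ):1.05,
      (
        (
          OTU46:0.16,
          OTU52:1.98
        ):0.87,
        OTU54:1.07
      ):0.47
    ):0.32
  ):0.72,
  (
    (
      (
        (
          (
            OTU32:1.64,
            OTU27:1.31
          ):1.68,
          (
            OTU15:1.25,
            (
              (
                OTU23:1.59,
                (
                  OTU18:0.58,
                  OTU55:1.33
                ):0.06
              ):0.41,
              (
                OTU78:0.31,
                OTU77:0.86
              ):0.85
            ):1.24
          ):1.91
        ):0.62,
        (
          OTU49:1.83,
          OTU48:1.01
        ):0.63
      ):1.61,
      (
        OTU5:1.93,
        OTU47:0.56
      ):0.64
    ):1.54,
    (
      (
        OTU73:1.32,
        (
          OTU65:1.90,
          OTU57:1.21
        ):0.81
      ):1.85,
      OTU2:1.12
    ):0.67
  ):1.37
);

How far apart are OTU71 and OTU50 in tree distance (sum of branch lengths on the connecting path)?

The path runs OTU71 → … → MRCA → … → OTU50; the MRCA is the node subtending ((OTU59,(OTU3,(OTU58,OTU50))),OTU71).
Branch lengths along that path: 0.33 + 0.56 + 1.04 + 1.25 + 1.18 = 4.36.

4.36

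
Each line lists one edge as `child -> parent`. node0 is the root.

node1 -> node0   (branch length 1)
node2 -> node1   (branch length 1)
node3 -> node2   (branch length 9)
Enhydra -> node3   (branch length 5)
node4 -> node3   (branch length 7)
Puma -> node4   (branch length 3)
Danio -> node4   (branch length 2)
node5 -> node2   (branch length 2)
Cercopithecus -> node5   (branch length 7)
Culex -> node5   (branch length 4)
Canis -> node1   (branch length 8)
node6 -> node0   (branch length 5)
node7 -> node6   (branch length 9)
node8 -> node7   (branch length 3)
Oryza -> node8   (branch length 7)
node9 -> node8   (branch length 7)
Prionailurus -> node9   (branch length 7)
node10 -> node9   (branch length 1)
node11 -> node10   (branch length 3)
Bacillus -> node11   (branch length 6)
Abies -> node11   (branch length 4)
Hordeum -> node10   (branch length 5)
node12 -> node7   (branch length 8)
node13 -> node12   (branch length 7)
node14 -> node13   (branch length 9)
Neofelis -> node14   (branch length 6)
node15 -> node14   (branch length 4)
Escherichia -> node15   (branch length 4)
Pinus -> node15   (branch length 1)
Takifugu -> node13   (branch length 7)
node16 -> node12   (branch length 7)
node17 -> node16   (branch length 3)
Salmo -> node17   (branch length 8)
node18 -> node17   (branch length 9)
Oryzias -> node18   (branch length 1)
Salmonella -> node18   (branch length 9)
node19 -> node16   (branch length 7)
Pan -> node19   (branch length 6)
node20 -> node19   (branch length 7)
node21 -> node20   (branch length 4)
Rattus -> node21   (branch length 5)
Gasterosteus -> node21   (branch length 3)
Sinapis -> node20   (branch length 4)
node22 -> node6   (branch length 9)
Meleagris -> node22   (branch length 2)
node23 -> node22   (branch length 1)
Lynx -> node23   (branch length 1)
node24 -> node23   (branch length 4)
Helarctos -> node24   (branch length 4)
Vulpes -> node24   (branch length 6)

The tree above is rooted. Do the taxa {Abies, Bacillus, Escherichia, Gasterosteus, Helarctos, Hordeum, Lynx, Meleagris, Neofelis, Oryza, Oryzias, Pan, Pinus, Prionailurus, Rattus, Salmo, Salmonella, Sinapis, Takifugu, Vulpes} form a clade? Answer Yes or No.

The most recent common ancestor of these taxa subtends (((Oryza,(Prionailurus,((Bacillus,Abies),Hordeum))),(((Neofelis,(Escherichia,Pinus)),Takifugu),((Salmo,(Oryzias,Salmonella)),(Pan,((Rattus,Gasterosteus),Sinapis))))),(Meleagris,(Lynx,(Helarctos,Vulpes)))).
That clade has exactly 20 tips — every listed taxon and nothing else — so the group is monophyletic.

Yes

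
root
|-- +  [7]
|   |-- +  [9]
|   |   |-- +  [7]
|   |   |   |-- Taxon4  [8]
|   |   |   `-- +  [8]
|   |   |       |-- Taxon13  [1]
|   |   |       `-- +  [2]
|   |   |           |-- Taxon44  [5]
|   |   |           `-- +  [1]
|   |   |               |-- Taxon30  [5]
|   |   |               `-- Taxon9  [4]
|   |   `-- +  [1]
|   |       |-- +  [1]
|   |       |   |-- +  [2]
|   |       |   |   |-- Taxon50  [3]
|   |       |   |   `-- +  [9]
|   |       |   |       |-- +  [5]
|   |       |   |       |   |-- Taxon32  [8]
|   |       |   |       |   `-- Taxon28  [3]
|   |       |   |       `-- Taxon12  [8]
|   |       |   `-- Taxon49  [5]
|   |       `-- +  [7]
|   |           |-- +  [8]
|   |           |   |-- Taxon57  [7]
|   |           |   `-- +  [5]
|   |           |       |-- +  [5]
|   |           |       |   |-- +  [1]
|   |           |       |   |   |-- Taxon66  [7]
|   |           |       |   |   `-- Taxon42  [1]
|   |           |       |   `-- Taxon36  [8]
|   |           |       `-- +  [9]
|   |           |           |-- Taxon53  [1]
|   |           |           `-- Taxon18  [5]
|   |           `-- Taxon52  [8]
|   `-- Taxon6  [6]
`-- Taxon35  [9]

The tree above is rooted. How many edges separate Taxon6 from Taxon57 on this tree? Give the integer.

6

The MRCA of Taxon6 and Taxon57 is the node subtending (((Taxon4,(Taxon13,(Taxon44,(Taxon30,Taxon9)))),(((Taxon50,((Taxon32,Taxon28),Taxon12)),Taxon49),((Taxon57,(((Taxon66,Taxon42),Taxon36),(Taxon53,Taxon18))),Taxon52))),Taxon6).
From Taxon6 up to that node: 1 branch. From Taxon57 up to the same node: 5 branches. Total: 1 + 5 = 6.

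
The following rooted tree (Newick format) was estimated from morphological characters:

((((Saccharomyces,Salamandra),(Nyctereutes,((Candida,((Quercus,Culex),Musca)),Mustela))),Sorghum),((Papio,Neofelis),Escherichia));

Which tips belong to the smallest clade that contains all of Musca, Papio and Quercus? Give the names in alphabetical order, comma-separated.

Tracing Musca: it sits inside ((Quercus,Culex),Musca).
Tracing Papio: it sits inside (Papio,Neofelis).
Tracing Quercus: it sits inside (Quercus,Culex).
The smallest clade enclosing all 3 is the whole tree (their MRCA is the root), so the answer is all 12 tips in alphabetical order.

Candida, Culex, Escherichia, Musca, Mustela, Neofelis, Nyctereutes, Papio, Quercus, Saccharomyces, Salamandra, Sorghum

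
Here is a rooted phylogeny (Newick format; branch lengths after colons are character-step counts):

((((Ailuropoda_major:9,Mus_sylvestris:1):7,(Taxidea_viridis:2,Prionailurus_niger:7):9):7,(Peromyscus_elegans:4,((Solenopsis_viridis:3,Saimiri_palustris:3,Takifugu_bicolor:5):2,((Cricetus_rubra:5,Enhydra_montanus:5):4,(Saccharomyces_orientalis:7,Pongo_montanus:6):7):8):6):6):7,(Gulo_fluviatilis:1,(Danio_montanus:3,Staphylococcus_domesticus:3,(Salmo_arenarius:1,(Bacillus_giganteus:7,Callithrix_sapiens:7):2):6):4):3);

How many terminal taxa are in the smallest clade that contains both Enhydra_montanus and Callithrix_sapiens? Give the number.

18

The MRCA of Enhydra_montanus and Callithrix_sapiens is the root, so the clade is the entire tree.
That clade contains 18 terminal taxa: Ailuropoda_major, Bacillus_giganteus, Callithrix_sapiens, Cricetus_rubra, Danio_montanus, Enhydra_montanus, Gulo_fluviatilis, Mus_sylvestris, Peromyscus_elegans, Pongo_montanus, Prionailurus_niger, Saccharomyces_orientalis, Saimiri_palustris, Salmo_arenarius, Solenopsis_viridis, Staphylococcus_domesticus, Takifugu_bicolor, Taxidea_viridis.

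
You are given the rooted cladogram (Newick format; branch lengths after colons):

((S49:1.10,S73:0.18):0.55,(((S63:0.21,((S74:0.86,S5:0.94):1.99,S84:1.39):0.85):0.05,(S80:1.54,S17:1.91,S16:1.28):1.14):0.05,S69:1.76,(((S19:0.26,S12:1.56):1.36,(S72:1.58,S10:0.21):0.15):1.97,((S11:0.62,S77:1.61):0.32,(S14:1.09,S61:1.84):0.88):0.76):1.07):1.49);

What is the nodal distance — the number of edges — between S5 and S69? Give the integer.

6

The MRCA of S5 and S69 is the node subtending (((S63,((S74,S5),S84)),(S80,S17,S16)),S69,(((S19,S12),(S72,S10)),((S11,S77),(S14,S61)))).
From S5 up to that node: 5 branches. From S69 up to the same node: 1 branch. Total: 5 + 1 = 6.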